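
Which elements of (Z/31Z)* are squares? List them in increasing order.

1, 2, 4, 5, 7, 8, 9, 10, 14, 16, 18, 19, 20, 25, 28

Square k = 1,…,15 (k and 31−k give the same square):
1²=1, 2²=4, 3²=9, 4²=16, 5²=25, 6²≡5, 7²≡18, 8²≡2, 9²≡19, 10²≡7, 11²≡28, 12²≡20, 13²≡14, 14²≡10, 15²≡8 (mod 31).
So the quadratic residues mod 31 are {1, 2, 4, 5, 7, 8, 9, 10, 14, 16, 18, 19, 20, 25, 28}.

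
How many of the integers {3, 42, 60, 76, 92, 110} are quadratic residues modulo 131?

2

(3/131) = +1 → QR.
(42/131) = -1 → non-residue.
(60/131) = +1 → QR.
(76/131) = -1 → non-residue.
(92/131) = -1 → non-residue.
(110/131) = -1 → non-residue.
Total quadratic residues among the 6: 2.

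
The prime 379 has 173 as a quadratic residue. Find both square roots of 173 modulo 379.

Since 379 ≡ 3 (mod 4), a square root of 173 is 173^((379+1)/4) = 173^95 mod 379.
Repeated squaring: 173^2≡367, 173^4≡144, 173^8≡270, 173^16≡132, 173^32≡369, 173^64≡100 (mod 379).
173^95 = 173^(64+16+8+4+2+1) ≡ 141 (mod 379).
Check: 141² = 19881 ≡ 173 (mod 379). The two roots are 141 and 238.

141, 238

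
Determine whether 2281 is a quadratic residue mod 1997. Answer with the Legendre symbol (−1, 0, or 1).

1

First reduce: 2281 ≡ 284 (mod 1997).
Pull out 2^2: since 1997 ≡ 5 (mod 8), (2/1997) = -1, so (2/1997)^2 = +1.
Reciprocity: 71 ≡ 3 and 1997 ≡ 1 (mod 4), so (71/1997) = +(1997/71).
Reduce top mod 71: now compute (9/71).
Reciprocity: 9 ≡ 1 and 71 ≡ 3 (mod 4), so (9/71) = +(71/9).
Reduce top mod 9: now compute (8/9).
Pull out 2^3: since 9 ≡ 1 (mod 8), (2/9) = +1, so (2/9)^3 = +1.
Reached (1/9) = 1. Collecting the sign flips along the way, the symbol is +1.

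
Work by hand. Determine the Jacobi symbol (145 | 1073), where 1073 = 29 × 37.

Reciprocity: 145 ≡ 1 and 1073 ≡ 1 (mod 4), so (145/1073) = +(1073/145).
Reduce top mod 145: now compute (58/145).
Pull out 2: since 145 ≡ 1 (mod 8), (2/145) = +1.
Reciprocity: 29 ≡ 1 and 145 ≡ 1 (mod 4), so (29/145) = +(145/29).
Reduce top mod 29: now compute (0/29).
Top reduces to 0: gcd > 1, so the symbol is 0.

0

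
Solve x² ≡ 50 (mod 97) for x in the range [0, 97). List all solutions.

97 ≡ 1 (mod 4), so we find a root by search.
Trying successive values, 27² = 729 ≡ 50 (mod 97). The other root is 97 − 27 = 70.

27, 70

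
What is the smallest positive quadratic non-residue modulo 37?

2

(2/37) = −1, so 2 is the smallest positive non-residue mod 37.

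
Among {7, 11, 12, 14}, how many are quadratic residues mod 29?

(7/29) = +1 → QR.
(11/29) = -1 → non-residue.
(12/29) = -1 → non-residue.
(14/29) = -1 → non-residue.
Total quadratic residues among the 4: 1.

1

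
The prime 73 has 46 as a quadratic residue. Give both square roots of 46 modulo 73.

73 ≡ 1 (mod 4), so we find a root by search.
Trying successive values, 22² = 484 ≡ 46 (mod 73). The other root is 73 − 22 = 51.

22, 51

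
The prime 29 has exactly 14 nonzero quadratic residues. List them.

1,4,5,6,7,9,13,16,20,22,23,24,25,28

Square k = 1,…,14 (k and 29−k give the same square):
1²=1, 2²=4, 3²=9, 4²=16, 5²=25, 6²≡7, 7²≡20, 8²≡6, 9²≡23, 10²≡13, 11²≡5, 12²≡28, 13²≡24, 14²≡22 (mod 29).
So the quadratic residues mod 29 are {1, 4, 5, 6, 7, 9, 13, 16, 20, 22, 23, 24, 25, 28}.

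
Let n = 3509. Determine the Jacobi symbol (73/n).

Reciprocity: 73 ≡ 1 and 3509 ≡ 1 (mod 4), so (73/3509) = +(3509/73).
Reduce top mod 73: now compute (5/73).
Reciprocity: 5 ≡ 1 and 73 ≡ 1 (mod 4), so (5/73) = +(73/5).
Reduce top mod 5: now compute (3/5).
Reciprocity: 3 ≡ 3 and 5 ≡ 1 (mod 4), so (3/5) = +(5/3).
Reduce top mod 3: now compute (2/3).
Pull out 2: since 3 ≡ 3 (mod 8), (2/3) = -1.
Reached (1/3) = 1. Collecting the sign flips along the way, the symbol is -1.

-1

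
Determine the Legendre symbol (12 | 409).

1

Pull out 2^2: since 409 ≡ 1 (mod 8), (2/409) = +1, so (2/409)^2 = +1.
Reciprocity: 3 ≡ 3 and 409 ≡ 1 (mod 4), so (3/409) = +(409/3).
Reduce top mod 3: now compute (1/3).
Reached (1/3) = 1. Collecting the sign flips along the way, the symbol is +1.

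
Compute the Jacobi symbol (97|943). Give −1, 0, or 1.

Reciprocity: 97 ≡ 1 and 943 ≡ 3 (mod 4), so (97/943) = +(943/97).
Reduce top mod 97: now compute (70/97).
Pull out 2: since 97 ≡ 1 (mod 8), (2/97) = +1.
Reciprocity: 35 ≡ 3 and 97 ≡ 1 (mod 4), so (35/97) = +(97/35).
Reduce top mod 35: now compute (27/35).
Reciprocity: 27 ≡ 3 and 35 ≡ 3 (mod 4), so (27/35) = −(35/27).
Reduce top mod 27: now compute (8/27).
Pull out 2^3: since 27 ≡ 3 (mod 8), (2/27) = -1, so (2/27)^3 = -1.
Reached (1/27) = 1. Collecting the sign flips along the way, the symbol is +1.

1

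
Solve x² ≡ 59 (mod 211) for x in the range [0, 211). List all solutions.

Since 211 ≡ 3 (mod 4), a square root of 59 is 59^((211+1)/4) = 59^53 mod 211.
Repeated squaring: 59^2≡105, 59^4≡53, 59^8≡66, 59^16≡136, 59^32≡139 (mod 211).
59^53 = 59^(32+16+4+1) ≡ 103 (mod 211).
Check: 103² = 10609 ≡ 59 (mod 211). The two roots are 103 and 108.

103, 108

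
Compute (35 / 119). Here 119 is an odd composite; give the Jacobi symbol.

Reciprocity: 35 ≡ 3 and 119 ≡ 3 (mod 4), so (35/119) = −(119/35).
Reduce top mod 35: now compute (14/35).
Pull out 2: since 35 ≡ 3 (mod 8), (2/35) = -1.
Reciprocity: 7 ≡ 3 and 35 ≡ 3 (mod 4), so (7/35) = −(35/7).
Reduce top mod 7: now compute (0/7).
Top reduces to 0: gcd > 1, so the symbol is 0.

0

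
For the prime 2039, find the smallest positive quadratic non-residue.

7

(2/2039) = +1, so 2 is a residue.
(3/2039) = +1, so 3 is a residue.
(4/2039) = +1, so 4 is a residue.
(5/2039) = +1, so 5 is a residue.
(6/2039) = +1, so 6 is a residue.
(7/2039) = −1, so 7 is the smallest positive non-residue mod 2039.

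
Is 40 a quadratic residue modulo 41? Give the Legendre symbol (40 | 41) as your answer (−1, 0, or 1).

Pull out 2^3: since 41 ≡ 1 (mod 8), (2/41) = +1, so (2/41)^3 = +1.
Reciprocity: 5 ≡ 1 and 41 ≡ 1 (mod 4), so (5/41) = +(41/5).
Reduce top mod 5: now compute (1/5).
Reached (1/5) = 1. Collecting the sign flips along the way, the symbol is +1.

1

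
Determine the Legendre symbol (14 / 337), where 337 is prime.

1

Euler's criterion: (14/337) ≡ 14^168 (mod 337).
14^2 ≡ 196 (mod 337)
14^4 ≡ 335 (mod 337)
14^8 ≡ 4 (mod 337)
14^16 ≡ 16 (mod 337)
14^32 ≡ 256 (mod 337)
14^64 ≡ 158 (mod 337)
14^128 ≡ 26 (mod 337)
14^168 = 14^(128+32+8) ≡ 1 (mod 337).
Result is 1, so (14/337) = 1.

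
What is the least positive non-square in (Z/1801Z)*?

(2/1801) = +1, so 2 is a residue.
(3/1801) = +1, so 3 is a residue.
(4/1801) = +1, so 4 is a residue.
(5/1801) = +1, so 5 is a residue.
(6/1801) = +1, so 6 is a residue.
(7/1801) = +1, so 7 is a residue.
(8/1801) = +1, so 8 is a residue.
(9/1801) = +1, so 9 is a residue.
(10/1801) = +1, so 10 is a residue.
(11/1801) = −1, so 11 is the smallest positive non-residue mod 1801.

11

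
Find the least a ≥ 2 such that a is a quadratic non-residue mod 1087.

3

(2/1087) = +1, so 2 is a residue.
(3/1087) = −1, so 3 is the smallest positive non-residue mod 1087.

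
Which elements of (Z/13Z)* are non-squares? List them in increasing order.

Square k = 1,…,6 (k and 13−k give the same square):
1²=1, 2²=4, 3²=9, 4²≡3, 5²≡12, 6²≡10 (mod 13).
The residues are {1, 3, 4, 9, 10, 12}; the non-residues are the remaining 6 nonzero classes.

2,5,6,7,8,11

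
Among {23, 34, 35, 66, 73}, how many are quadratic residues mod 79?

2

(23/79) = +1 → QR.
(34/79) = -1 → non-residue.
(35/79) = -1 → non-residue.
(66/79) = -1 → non-residue.
(73/79) = +1 → QR.
Total quadratic residues among the 5: 2.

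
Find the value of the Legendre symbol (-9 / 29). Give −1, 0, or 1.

1

First reduce: -9 ≡ 20 (mod 29).
Pull out 2^2: since 29 ≡ 5 (mod 8), (2/29) = -1, so (2/29)^2 = +1.
Reciprocity: 5 ≡ 1 and 29 ≡ 1 (mod 4), so (5/29) = +(29/5).
Reduce top mod 5: now compute (4/5).
Pull out 2^2: since 5 ≡ 5 (mod 8), (2/5) = -1, so (2/5)^2 = +1.
Reached (1/5) = 1. Collecting the sign flips along the way, the symbol is +1.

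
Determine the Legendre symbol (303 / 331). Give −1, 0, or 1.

Euler's criterion: (303/331) ≡ 303^165 (mod 331).
303^2 ≡ 122 (mod 331)
303^4 ≡ 320 (mod 331)
303^8 ≡ 121 (mod 331)
303^16 ≡ 77 (mod 331)
303^32 ≡ 302 (mod 331)
303^64 ≡ 179 (mod 331)
303^128 ≡ 265 (mod 331)
303^165 = 303^(128+32+4+1) ≡ 1 (mod 331).
Result is 1, so (303/331) = 1.

1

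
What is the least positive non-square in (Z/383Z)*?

(2/383) = +1, so 2 is a residue.
(3/383) = +1, so 3 is a residue.
(4/383) = +1, so 4 is a residue.
(5/383) = −1, so 5 is the smallest positive non-residue mod 383.

5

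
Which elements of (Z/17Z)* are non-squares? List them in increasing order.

3,5,6,7,10,11,12,14

Square k = 1,…,8 (k and 17−k give the same square):
1²=1, 2²=4, 3²=9, 4²=16, 5²≡8, 6²≡2, 7²≡15, 8²≡13 (mod 17).
The residues are {1, 2, 4, 8, 9, 13, 15, 16}; the non-residues are the remaining 8 nonzero classes.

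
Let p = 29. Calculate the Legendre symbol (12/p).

Pull out 2^2: since 29 ≡ 5 (mod 8), (2/29) = -1, so (2/29)^2 = +1.
Reciprocity: 3 ≡ 3 and 29 ≡ 1 (mod 4), so (3/29) = +(29/3).
Reduce top mod 3: now compute (2/3).
Pull out 2: since 3 ≡ 3 (mod 8), (2/3) = -1.
Reached (1/3) = 1. Collecting the sign flips along the way, the symbol is -1.

-1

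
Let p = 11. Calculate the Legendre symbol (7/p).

Euler's criterion: (7/11) ≡ 7^5 (mod 11).
7^2 ≡ 5 (mod 11)
7^4 ≡ 3 (mod 11)
7^5 = 7^(4+1) ≡ 10 (mod 11).
Result is 10 ≡ −1, so (7/11) = −1.

-1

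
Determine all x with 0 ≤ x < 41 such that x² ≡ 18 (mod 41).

41 ≡ 1 (mod 4), so we find a root by search.
Trying successive values, 10² = 100 ≡ 18 (mod 41). The other root is 41 − 10 = 31.

10, 31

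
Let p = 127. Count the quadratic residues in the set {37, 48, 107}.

2

(37/127) = +1 → QR.
(48/127) = -1 → non-residue.
(107/127) = +1 → QR.
Total quadratic residues among the 3: 2.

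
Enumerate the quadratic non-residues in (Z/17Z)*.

Square k = 1,…,8 (k and 17−k give the same square):
1²=1, 2²=4, 3²=9, 4²=16, 5²≡8, 6²≡2, 7²≡15, 8²≡13 (mod 17).
The residues are {1, 2, 4, 8, 9, 13, 15, 16}; the non-residues are the remaining 8 nonzero classes.

3,5,6,7,10,11,12,14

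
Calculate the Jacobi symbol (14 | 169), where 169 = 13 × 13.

1

Pull out 2: since 169 ≡ 1 (mod 8), (2/169) = +1.
Reciprocity: 7 ≡ 3 and 169 ≡ 1 (mod 4), so (7/169) = +(169/7).
Reduce top mod 7: now compute (1/7).
Reached (1/7) = 1. Collecting the sign flips along the way, the symbol is +1.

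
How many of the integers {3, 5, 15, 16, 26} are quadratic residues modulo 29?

(3/29) = -1 → non-residue.
(5/29) = +1 → QR.
(15/29) = -1 → non-residue.
(16/29) = +1 → QR.
(26/29) = -1 → non-residue.
Total quadratic residues among the 5: 2.

2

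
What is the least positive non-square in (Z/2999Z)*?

17

(2/2999) = +1, so 2 is a residue.
(3/2999) = +1, so 3 is a residue.
(4/2999) = +1, so 4 is a residue.
(5/2999) = +1, so 5 is a residue.
(6/2999) = +1, so 6 is a residue.
(7/2999) = +1, so 7 is a residue.
(8/2999) = +1, so 8 is a residue.
(9/2999) = +1, so 9 is a residue.
(10/2999) = +1, so 10 is a residue.
(11/2999) = +1, so 11 is a residue.
(12/2999) = +1, so 12 is a residue.
(13/2999) = +1, so 13 is a residue.
(14/2999) = +1, so 14 is a residue.
(15/2999) = +1, so 15 is a residue.
(16/2999) = +1, so 16 is a residue.
(17/2999) = −1, so 17 is the smallest positive non-residue mod 2999.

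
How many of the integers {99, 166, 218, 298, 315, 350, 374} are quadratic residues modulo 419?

(99/419) = -1 → non-residue.
(166/419) = +1 → QR.
(218/419) = +1 → QR.
(298/419) = -1 → non-residue.
(315/419) = +1 → QR.
(350/419) = -1 → non-residue.
(374/419) = -1 → non-residue.
Total quadratic residues among the 7: 3.

3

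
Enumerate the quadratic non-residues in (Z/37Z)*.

2,5,6,8,13,14,15,17,18,19,20,22,23,24,29,31,32,35

Square k = 1,…,18 (k and 37−k give the same square):
1²=1, 2²=4, 3²=9, 4²=16, 5²=25, 6²=36, 7²≡12, 8²≡27, 9²≡7, 10²≡26, 11²≡10, 12²≡33, 13²≡21, 14²≡11, 15²≡3, 16²≡34, 17²≡30, 18²≡28 (mod 37).
The residues are {1, 3, 4, 7, 9, 10, 11, 12, 16, 21, 25, 26, 27, 28, 30, 33, 34, 36}; the non-residues are the remaining 18 nonzero classes.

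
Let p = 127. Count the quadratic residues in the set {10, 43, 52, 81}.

(10/127) = -1 → non-residue.
(43/127) = -1 → non-residue.
(52/127) = +1 → QR.
(81/127) = +1 → QR.
Total quadratic residues among the 4: 2.

2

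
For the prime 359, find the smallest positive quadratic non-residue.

7

(2/359) = +1, so 2 is a residue.
(3/359) = +1, so 3 is a residue.
(4/359) = +1, so 4 is a residue.
(5/359) = +1, so 5 is a residue.
(6/359) = +1, so 6 is a residue.
(7/359) = −1, so 7 is the smallest positive non-residue mod 359.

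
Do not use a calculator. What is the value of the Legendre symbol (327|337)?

Reciprocity: 327 ≡ 3 and 337 ≡ 1 (mod 4), so (327/337) = +(337/327).
Reduce top mod 327: now compute (10/327).
Pull out 2: since 327 ≡ 7 (mod 8), (2/327) = +1.
Reciprocity: 5 ≡ 1 and 327 ≡ 3 (mod 4), so (5/327) = +(327/5).
Reduce top mod 5: now compute (2/5).
Pull out 2: since 5 ≡ 5 (mod 8), (2/5) = -1.
Reached (1/5) = 1. Collecting the sign flips along the way, the symbol is -1.

-1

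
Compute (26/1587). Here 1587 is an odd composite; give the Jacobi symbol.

Pull out 2: since 1587 ≡ 3 (mod 8), (2/1587) = -1.
Reciprocity: 13 ≡ 1 and 1587 ≡ 3 (mod 4), so (13/1587) = +(1587/13).
Reduce top mod 13: now compute (1/13).
Reached (1/13) = 1. Collecting the sign flips along the way, the symbol is -1.

-1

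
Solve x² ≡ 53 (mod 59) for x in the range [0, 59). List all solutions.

Since 59 ≡ 3 (mod 4), a square root of 53 is 53^((59+1)/4) = 53^15 mod 59.
Repeated squaring: 53^2≡36, 53^4≡57, 53^8≡4 (mod 59).
53^15 = 53^(8+4+2+1) ≡ 17 (mod 59).
Check: 17² = 289 ≡ 53 (mod 59). The two roots are 17 and 42.

17, 42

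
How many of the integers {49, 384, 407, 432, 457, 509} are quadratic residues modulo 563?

3

(49/563) = +1 → QR.
(384/563) = -1 → non-residue.
(407/563) = -1 → non-residue.
(432/563) = +1 → QR.
(457/563) = -1 → non-residue.
(509/563) = +1 → QR.
Total quadratic residues among the 6: 3.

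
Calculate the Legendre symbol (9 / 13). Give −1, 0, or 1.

Euler's criterion: (9/13) ≡ 9^6 (mod 13).
9^2 ≡ 3 (mod 13)
9^4 ≡ 9 (mod 13)
9^6 = 9^(4+2) ≡ 1 (mod 13).
Result is 1, so (9/13) = 1.

1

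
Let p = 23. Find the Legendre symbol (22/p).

-1

Euler's criterion: (22/23) ≡ 22^11 (mod 23).
22^2 ≡ 1 (mod 23)
22^4 ≡ 1 (mod 23)
22^8 ≡ 1 (mod 23)
22^11 = 22^(8+2+1) ≡ 22 (mod 23).
Result is 22 ≡ −1, so (22/23) = −1.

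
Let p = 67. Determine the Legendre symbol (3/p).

Reciprocity: 3 ≡ 3 and 67 ≡ 3 (mod 4), so (3/67) = −(67/3).
Reduce top mod 3: now compute (1/3).
Reached (1/3) = 1. Collecting the sign flips along the way, the symbol is -1.

-1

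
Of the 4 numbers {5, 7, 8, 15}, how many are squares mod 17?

2

(5/17) = -1 → non-residue.
(7/17) = -1 → non-residue.
(8/17) = +1 → QR.
(15/17) = +1 → QR.
Total quadratic residues among the 4: 2.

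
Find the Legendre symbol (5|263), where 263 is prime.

-1

Reciprocity: 5 ≡ 1 and 263 ≡ 3 (mod 4), so (5/263) = +(263/5).
Reduce top mod 5: now compute (3/5).
Reciprocity: 3 ≡ 3 and 5 ≡ 1 (mod 4), so (3/5) = +(5/3).
Reduce top mod 3: now compute (2/3).
Pull out 2: since 3 ≡ 3 (mod 8), (2/3) = -1.
Reached (1/3) = 1. Collecting the sign flips along the way, the symbol is -1.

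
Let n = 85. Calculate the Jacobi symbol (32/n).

-1

Pull out 2^5: since 85 ≡ 5 (mod 8), (2/85) = -1, so (2/85)^5 = -1.
Reached (1/85) = 1. Collecting the sign flips along the way, the symbol is -1.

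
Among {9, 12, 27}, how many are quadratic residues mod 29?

(9/29) = +1 → QR.
(12/29) = -1 → non-residue.
(27/29) = -1 → non-residue.
Total quadratic residues among the 3: 1.

1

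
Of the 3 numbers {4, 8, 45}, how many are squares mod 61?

(4/61) = +1 → QR.
(8/61) = -1 → non-residue.
(45/61) = +1 → QR.
Total quadratic residues among the 3: 2.

2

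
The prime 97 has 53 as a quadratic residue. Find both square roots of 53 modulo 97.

97 ≡ 1 (mod 4), so we find a root by search.
Trying successive values, 21² = 441 ≡ 53 (mod 97). The other root is 97 − 21 = 76.

21, 76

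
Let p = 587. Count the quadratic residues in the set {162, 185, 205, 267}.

3

(162/587) = -1 → non-residue.
(185/587) = +1 → QR.
(205/587) = +1 → QR.
(267/587) = +1 → QR.
Total quadratic residues among the 4: 3.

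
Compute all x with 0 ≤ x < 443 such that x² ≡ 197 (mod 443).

Since 443 ≡ 3 (mod 4), a square root of 197 is 197^((443+1)/4) = 197^111 mod 443.
Repeated squaring: 197^2≡268, 197^4≡58, 197^8≡263, 197^16≡61, 197^32≡177, 197^64≡319 (mod 443).
197^111 = 197^(64+32+8+4+2+1) ≡ 148 (mod 443).
Check: 148² = 21904 ≡ 197 (mod 443). The two roots are 148 and 295.

148, 295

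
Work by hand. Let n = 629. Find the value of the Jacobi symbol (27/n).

-1

Reciprocity: 27 ≡ 3 and 629 ≡ 1 (mod 4), so (27/629) = +(629/27).
Reduce top mod 27: now compute (8/27).
Pull out 2^3: since 27 ≡ 3 (mod 8), (2/27) = -1, so (2/27)^3 = -1.
Reached (1/27) = 1. Collecting the sign flips along the way, the symbol is -1.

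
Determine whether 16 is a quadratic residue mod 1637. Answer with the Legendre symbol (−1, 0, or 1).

Pull out 2^4: since 1637 ≡ 5 (mod 8), (2/1637) = -1, so (2/1637)^4 = +1.
Reached (1/1637) = 1. Collecting the sign flips along the way, the symbol is +1.

1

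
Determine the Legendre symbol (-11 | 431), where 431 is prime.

-1

First reduce: -11 ≡ 420 (mod 431).
Pull out 2^2: since 431 ≡ 7 (mod 8), (2/431) = +1, so (2/431)^2 = +1.
Reciprocity: 105 ≡ 1 and 431 ≡ 3 (mod 4), so (105/431) = +(431/105).
Reduce top mod 105: now compute (11/105).
Reciprocity: 11 ≡ 3 and 105 ≡ 1 (mod 4), so (11/105) = +(105/11).
Reduce top mod 11: now compute (6/11).
Pull out 2: since 11 ≡ 3 (mod 8), (2/11) = -1.
Reciprocity: 3 ≡ 3 and 11 ≡ 3 (mod 4), so (3/11) = −(11/3).
Reduce top mod 3: now compute (2/3).
Pull out 2: since 3 ≡ 3 (mod 8), (2/3) = -1.
Reached (1/3) = 1. Collecting the sign flips along the way, the symbol is -1.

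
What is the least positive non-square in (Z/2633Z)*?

(2/2633) = +1, so 2 is a residue.
(3/2633) = −1, so 3 is the smallest positive non-residue mod 2633.

3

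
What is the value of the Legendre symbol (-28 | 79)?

Euler's criterion: (-28/79) ≡ 51^39 (mod 79).
51^2 ≡ 73 (mod 79)
51^4 ≡ 36 (mod 79)
51^8 ≡ 32 (mod 79)
51^16 ≡ 76 (mod 79)
51^32 ≡ 9 (mod 79)
51^39 = 51^(32+4+2+1) ≡ 1 (mod 79).
Result is 1, so (-28/79) = 1.

1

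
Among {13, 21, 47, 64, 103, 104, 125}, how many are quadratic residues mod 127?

6

(13/127) = +1 → QR.
(21/127) = +1 → QR.
(47/127) = +1 → QR.
(64/127) = +1 → QR.
(103/127) = +1 → QR.
(104/127) = +1 → QR.
(125/127) = -1 → non-residue.
Total quadratic residues among the 7: 6.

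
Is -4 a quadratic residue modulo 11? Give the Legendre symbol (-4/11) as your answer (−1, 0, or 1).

-1

First reduce: -4 ≡ 7 (mod 11).
Reciprocity: 7 ≡ 3 and 11 ≡ 3 (mod 4), so (7/11) = −(11/7).
Reduce top mod 7: now compute (4/7).
Pull out 2^2: since 7 ≡ 7 (mod 8), (2/7) = +1, so (2/7)^2 = +1.
Reached (1/7) = 1. Collecting the sign flips along the way, the symbol is -1.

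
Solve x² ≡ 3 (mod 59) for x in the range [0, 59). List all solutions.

Since 59 ≡ 3 (mod 4), a square root of 3 is 3^((59+1)/4) = 3^15 mod 59.
Repeated squaring: 3^2≡9, 3^4≡22, 3^8≡12 (mod 59).
3^15 = 3^(8+4+2+1) ≡ 48 (mod 59).
Check: 48² = 2304 ≡ 3 (mod 59). The two roots are 11 and 48.

11, 48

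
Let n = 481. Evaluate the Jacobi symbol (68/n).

-1

Pull out 2^2: since 481 ≡ 1 (mod 8), (2/481) = +1, so (2/481)^2 = +1.
Reciprocity: 17 ≡ 1 and 481 ≡ 1 (mod 4), so (17/481) = +(481/17).
Reduce top mod 17: now compute (5/17).
Reciprocity: 5 ≡ 1 and 17 ≡ 1 (mod 4), so (5/17) = +(17/5).
Reduce top mod 5: now compute (2/5).
Pull out 2: since 5 ≡ 5 (mod 8), (2/5) = -1.
Reached (1/5) = 1. Collecting the sign flips along the way, the symbol is -1.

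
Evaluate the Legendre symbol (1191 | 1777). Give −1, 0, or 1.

Reciprocity: 1191 ≡ 3 and 1777 ≡ 1 (mod 4), so (1191/1777) = +(1777/1191).
Reduce top mod 1191: now compute (586/1191).
Pull out 2: since 1191 ≡ 7 (mod 8), (2/1191) = +1.
Reciprocity: 293 ≡ 1 and 1191 ≡ 3 (mod 4), so (293/1191) = +(1191/293).
Reduce top mod 293: now compute (19/293).
Reciprocity: 19 ≡ 3 and 293 ≡ 1 (mod 4), so (19/293) = +(293/19).
Reduce top mod 19: now compute (8/19).
Pull out 2^3: since 19 ≡ 3 (mod 8), (2/19) = -1, so (2/19)^3 = -1.
Reached (1/19) = 1. Collecting the sign flips along the way, the symbol is -1.

-1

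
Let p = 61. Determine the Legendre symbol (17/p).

-1

Reciprocity: 17 ≡ 1 and 61 ≡ 1 (mod 4), so (17/61) = +(61/17).
Reduce top mod 17: now compute (10/17).
Pull out 2: since 17 ≡ 1 (mod 8), (2/17) = +1.
Reciprocity: 5 ≡ 1 and 17 ≡ 1 (mod 4), so (5/17) = +(17/5).
Reduce top mod 5: now compute (2/5).
Pull out 2: since 5 ≡ 5 (mod 8), (2/5) = -1.
Reached (1/5) = 1. Collecting the sign flips along the way, the symbol is -1.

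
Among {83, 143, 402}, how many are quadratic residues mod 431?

0

(83/431) = -1 → non-residue.
(143/431) = -1 → non-residue.
(402/431) = -1 → non-residue.
Total quadratic residues among the 3: 0.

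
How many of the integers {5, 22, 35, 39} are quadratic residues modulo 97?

2

(5/97) = -1 → non-residue.
(22/97) = +1 → QR.
(35/97) = +1 → QR.
(39/97) = -1 → non-residue.
Total quadratic residues among the 4: 2.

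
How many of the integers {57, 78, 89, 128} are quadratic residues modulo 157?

(57/157) = +1 → QR.
(78/157) = -1 → non-residue.
(89/157) = +1 → QR.
(128/157) = -1 → non-residue.
Total quadratic residues among the 4: 2.

2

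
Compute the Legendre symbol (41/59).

Reciprocity: 41 ≡ 1 and 59 ≡ 3 (mod 4), so (41/59) = +(59/41).
Reduce top mod 41: now compute (18/41).
Pull out 2: since 41 ≡ 1 (mod 8), (2/41) = +1.
Reciprocity: 9 ≡ 1 and 41 ≡ 1 (mod 4), so (9/41) = +(41/9).
Reduce top mod 9: now compute (5/9).
Reciprocity: 5 ≡ 1 and 9 ≡ 1 (mod 4), so (5/9) = +(9/5).
Reduce top mod 5: now compute (4/5).
Pull out 2^2: since 5 ≡ 5 (mod 8), (2/5) = -1, so (2/5)^2 = +1.
Reached (1/5) = 1. Collecting the sign flips along the way, the symbol is +1.

1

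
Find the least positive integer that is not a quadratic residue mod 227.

(2/227) = −1, so 2 is the smallest positive non-residue mod 227.

2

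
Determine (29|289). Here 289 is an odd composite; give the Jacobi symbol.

Reciprocity: 29 ≡ 1 and 289 ≡ 1 (mod 4), so (29/289) = +(289/29).
Reduce top mod 29: now compute (28/29).
Pull out 2^2: since 29 ≡ 5 (mod 8), (2/29) = -1, so (2/29)^2 = +1.
Reciprocity: 7 ≡ 3 and 29 ≡ 1 (mod 4), so (7/29) = +(29/7).
Reduce top mod 7: now compute (1/7).
Reached (1/7) = 1. Collecting the sign flips along the way, the symbol is +1.

1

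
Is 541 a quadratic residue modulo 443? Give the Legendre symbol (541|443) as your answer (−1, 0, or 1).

First reduce: 541 ≡ 98 (mod 443).
Pull out 2: since 443 ≡ 3 (mod 8), (2/443) = -1.
Reciprocity: 49 ≡ 1 and 443 ≡ 3 (mod 4), so (49/443) = +(443/49).
Reduce top mod 49: now compute (2/49).
Pull out 2: since 49 ≡ 1 (mod 8), (2/49) = +1.
Reached (1/49) = 1. Collecting the sign flips along the way, the symbol is -1.

-1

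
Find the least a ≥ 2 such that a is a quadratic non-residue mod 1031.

7

(2/1031) = +1, so 2 is a residue.
(3/1031) = +1, so 3 is a residue.
(4/1031) = +1, so 4 is a residue.
(5/1031) = +1, so 5 is a residue.
(6/1031) = +1, so 6 is a residue.
(7/1031) = −1, so 7 is the smallest positive non-residue mod 1031.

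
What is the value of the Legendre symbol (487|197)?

1

First reduce: 487 ≡ 93 (mod 197).
Reciprocity: 93 ≡ 1 and 197 ≡ 1 (mod 4), so (93/197) = +(197/93).
Reduce top mod 93: now compute (11/93).
Reciprocity: 11 ≡ 3 and 93 ≡ 1 (mod 4), so (11/93) = +(93/11).
Reduce top mod 11: now compute (5/11).
Reciprocity: 5 ≡ 1 and 11 ≡ 3 (mod 4), so (5/11) = +(11/5).
Reduce top mod 5: now compute (1/5).
Reached (1/5) = 1. Collecting the sign flips along the way, the symbol is +1.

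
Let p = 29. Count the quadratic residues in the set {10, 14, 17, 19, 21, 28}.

(10/29) = -1 → non-residue.
(14/29) = -1 → non-residue.
(17/29) = -1 → non-residue.
(19/29) = -1 → non-residue.
(21/29) = -1 → non-residue.
(28/29) = +1 → QR.
Total quadratic residues among the 6: 1.

1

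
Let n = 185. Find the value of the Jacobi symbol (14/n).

-1

Pull out 2: since 185 ≡ 1 (mod 8), (2/185) = +1.
Reciprocity: 7 ≡ 3 and 185 ≡ 1 (mod 4), so (7/185) = +(185/7).
Reduce top mod 7: now compute (3/7).
Reciprocity: 3 ≡ 3 and 7 ≡ 3 (mod 4), so (3/7) = −(7/3).
Reduce top mod 3: now compute (1/3).
Reached (1/3) = 1. Collecting the sign flips along the way, the symbol is -1.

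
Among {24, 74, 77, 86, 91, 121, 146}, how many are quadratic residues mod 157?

3

(24/157) = -1 → non-residue.
(74/157) = -1 → non-residue.
(77/157) = -1 → non-residue.
(86/157) = +1 → QR.
(91/157) = -1 → non-residue.
(121/157) = +1 → QR.
(146/157) = +1 → QR.
Total quadratic residues among the 7: 3.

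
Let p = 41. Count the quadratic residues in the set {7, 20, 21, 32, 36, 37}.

5

(7/41) = -1 → non-residue.
(20/41) = +1 → QR.
(21/41) = +1 → QR.
(32/41) = +1 → QR.
(36/41) = +1 → QR.
(37/41) = +1 → QR.
Total quadratic residues among the 6: 5.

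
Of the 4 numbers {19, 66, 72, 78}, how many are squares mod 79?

(19/79) = +1 → QR.
(66/79) = -1 → non-residue.
(72/79) = +1 → QR.
(78/79) = -1 → non-residue.
Total quadratic residues among the 4: 2.

2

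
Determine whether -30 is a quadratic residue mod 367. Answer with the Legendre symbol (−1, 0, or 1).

First reduce: -30 ≡ 337 (mod 367).
Reciprocity: 337 ≡ 1 and 367 ≡ 3 (mod 4), so (337/367) = +(367/337).
Reduce top mod 337: now compute (30/337).
Pull out 2: since 337 ≡ 1 (mod 8), (2/337) = +1.
Reciprocity: 15 ≡ 3 and 337 ≡ 1 (mod 4), so (15/337) = +(337/15).
Reduce top mod 15: now compute (7/15).
Reciprocity: 7 ≡ 3 and 15 ≡ 3 (mod 4), so (7/15) = −(15/7).
Reduce top mod 7: now compute (1/7).
Reached (1/7) = 1. Collecting the sign flips along the way, the symbol is -1.

-1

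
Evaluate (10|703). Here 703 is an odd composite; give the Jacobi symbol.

-1

Pull out 2: since 703 ≡ 7 (mod 8), (2/703) = +1.
Reciprocity: 5 ≡ 1 and 703 ≡ 3 (mod 4), so (5/703) = +(703/5).
Reduce top mod 5: now compute (3/5).
Reciprocity: 3 ≡ 3 and 5 ≡ 1 (mod 4), so (3/5) = +(5/3).
Reduce top mod 3: now compute (2/3).
Pull out 2: since 3 ≡ 3 (mod 8), (2/3) = -1.
Reached (1/3) = 1. Collecting the sign flips along the way, the symbol is -1.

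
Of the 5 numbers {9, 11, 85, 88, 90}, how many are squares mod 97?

4

(9/97) = +1 → QR.
(11/97) = +1 → QR.
(85/97) = +1 → QR.
(88/97) = +1 → QR.
(90/97) = -1 → non-residue.
Total quadratic residues among the 5: 4.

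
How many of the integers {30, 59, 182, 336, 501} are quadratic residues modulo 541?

2

(30/541) = -1 → non-residue.
(59/541) = -1 → non-residue.
(182/541) = +1 → QR.
(336/541) = +1 → QR.
(501/541) = -1 → non-residue.
Total quadratic residues among the 5: 2.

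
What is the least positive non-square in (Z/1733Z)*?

2

(2/1733) = −1, so 2 is the smallest positive non-residue mod 1733.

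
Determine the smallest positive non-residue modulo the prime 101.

2

(2/101) = −1, so 2 is the smallest positive non-residue mod 101.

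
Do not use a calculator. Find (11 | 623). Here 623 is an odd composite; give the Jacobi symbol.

Reciprocity: 11 ≡ 3 and 623 ≡ 3 (mod 4), so (11/623) = −(623/11).
Reduce top mod 11: now compute (7/11).
Reciprocity: 7 ≡ 3 and 11 ≡ 3 (mod 4), so (7/11) = −(11/7).
Reduce top mod 7: now compute (4/7).
Pull out 2^2: since 7 ≡ 7 (mod 8), (2/7) = +1, so (2/7)^2 = +1.
Reached (1/7) = 1. Collecting the sign flips along the way, the symbol is +1.

1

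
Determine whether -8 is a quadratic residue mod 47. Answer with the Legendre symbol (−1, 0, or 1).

First reduce: -8 ≡ 39 (mod 47).
Reciprocity: 39 ≡ 3 and 47 ≡ 3 (mod 4), so (39/47) = −(47/39).
Reduce top mod 39: now compute (8/39).
Pull out 2^3: since 39 ≡ 7 (mod 8), (2/39) = +1, so (2/39)^3 = +1.
Reached (1/39) = 1. Collecting the sign flips along the way, the symbol is -1.

-1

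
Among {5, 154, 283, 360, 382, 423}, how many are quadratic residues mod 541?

4

(5/541) = +1 → QR.
(154/541) = +1 → QR.
(283/541) = -1 → non-residue.
(360/541) = -1 → non-residue.
(382/541) = +1 → QR.
(423/541) = +1 → QR.
Total quadratic residues among the 6: 4.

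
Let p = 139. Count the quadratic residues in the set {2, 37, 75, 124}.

2

(2/139) = -1 → non-residue.
(37/139) = +1 → QR.
(75/139) = -1 → non-residue.
(124/139) = +1 → QR.
Total quadratic residues among the 4: 2.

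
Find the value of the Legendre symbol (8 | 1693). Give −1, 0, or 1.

Pull out 2^3: since 1693 ≡ 5 (mod 8), (2/1693) = -1, so (2/1693)^3 = -1.
Reached (1/1693) = 1. Collecting the sign flips along the way, the symbol is -1.

-1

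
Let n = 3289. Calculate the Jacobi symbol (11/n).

0

Reciprocity: 11 ≡ 3 and 3289 ≡ 1 (mod 4), so (11/3289) = +(3289/11).
Reduce top mod 11: now compute (0/11).
Top reduces to 0: gcd > 1, so the symbol is 0.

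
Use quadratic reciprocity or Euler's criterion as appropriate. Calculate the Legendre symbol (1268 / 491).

Euler's criterion: (1268/491) ≡ 286^245 (mod 491).
286^2 ≡ 290 (mod 491)
286^4 ≡ 139 (mod 491)
286^8 ≡ 172 (mod 491)
286^16 ≡ 124 (mod 491)
286^32 ≡ 155 (mod 491)
286^64 ≡ 457 (mod 491)
286^128 ≡ 174 (mod 491)
286^245 = 286^(128+64+32+16+4+1) ≡ 490 (mod 491).
Result is 490 ≡ −1, so (1268/491) = −1.

-1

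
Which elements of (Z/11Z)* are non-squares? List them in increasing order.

Square k = 1,…,5 (k and 11−k give the same square):
1²=1, 2²=4, 3²=9, 4²≡5, 5²≡3 (mod 11).
The residues are {1, 3, 4, 5, 9}; the non-residues are the remaining 5 nonzero classes.

2, 6, 7, 8, 10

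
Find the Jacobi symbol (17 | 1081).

-1

Reciprocity: 17 ≡ 1 and 1081 ≡ 1 (mod 4), so (17/1081) = +(1081/17).
Reduce top mod 17: now compute (10/17).
Pull out 2: since 17 ≡ 1 (mod 8), (2/17) = +1.
Reciprocity: 5 ≡ 1 and 17 ≡ 1 (mod 4), so (5/17) = +(17/5).
Reduce top mod 5: now compute (2/5).
Pull out 2: since 5 ≡ 5 (mod 8), (2/5) = -1.
Reached (1/5) = 1. Collecting the sign flips along the way, the symbol is -1.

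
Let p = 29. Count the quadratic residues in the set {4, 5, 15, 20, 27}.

3

(4/29) = +1 → QR.
(5/29) = +1 → QR.
(15/29) = -1 → non-residue.
(20/29) = +1 → QR.
(27/29) = -1 → non-residue.
Total quadratic residues among the 5: 3.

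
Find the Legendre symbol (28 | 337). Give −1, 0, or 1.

Pull out 2^2: since 337 ≡ 1 (mod 8), (2/337) = +1, so (2/337)^2 = +1.
Reciprocity: 7 ≡ 3 and 337 ≡ 1 (mod 4), so (7/337) = +(337/7).
Reduce top mod 7: now compute (1/7).
Reached (1/7) = 1. Collecting the sign flips along the way, the symbol is +1.

1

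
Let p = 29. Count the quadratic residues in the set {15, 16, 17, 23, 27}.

(15/29) = -1 → non-residue.
(16/29) = +1 → QR.
(17/29) = -1 → non-residue.
(23/29) = +1 → QR.
(27/29) = -1 → non-residue.
Total quadratic residues among the 5: 2.

2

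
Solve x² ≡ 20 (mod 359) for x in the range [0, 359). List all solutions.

63, 296

Since 359 ≡ 3 (mod 4), a square root of 20 is 20^((359+1)/4) = 20^90 mod 359.
Repeated squaring: 20^2≡41, 20^4≡245, 20^8≡72, 20^16≡158, 20^32≡193, 20^64≡272 (mod 359).
20^90 = 20^(64+16+8+2) ≡ 296 (mod 359).
Check: 296² = 87616 ≡ 20 (mod 359). The two roots are 63 and 296.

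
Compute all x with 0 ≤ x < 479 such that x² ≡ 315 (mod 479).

113, 366

Since 479 ≡ 3 (mod 4), a square root of 315 is 315^((479+1)/4) = 315^120 mod 479.
Repeated squaring: 315^2≡72, 315^4≡394, 315^8≡40, 315^16≡163, 315^32≡224, 315^64≡360 (mod 479).
315^120 = 315^(64+32+16+8) ≡ 366 (mod 479).
Check: 366² = 133956 ≡ 315 (mod 479). The two roots are 113 and 366.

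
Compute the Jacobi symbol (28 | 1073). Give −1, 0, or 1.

1

Pull out 2^2: since 1073 ≡ 1 (mod 8), (2/1073) = +1, so (2/1073)^2 = +1.
Reciprocity: 7 ≡ 3 and 1073 ≡ 1 (mod 4), so (7/1073) = +(1073/7).
Reduce top mod 7: now compute (2/7).
Pull out 2: since 7 ≡ 7 (mod 8), (2/7) = +1.
Reached (1/7) = 1. Collecting the sign flips along the way, the symbol is +1.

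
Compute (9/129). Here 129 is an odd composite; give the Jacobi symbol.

Reciprocity: 9 ≡ 1 and 129 ≡ 1 (mod 4), so (9/129) = +(129/9).
Reduce top mod 9: now compute (3/9).
Reciprocity: 3 ≡ 3 and 9 ≡ 1 (mod 4), so (3/9) = +(9/3).
Reduce top mod 3: now compute (0/3).
Top reduces to 0: gcd > 1, so the symbol is 0.

0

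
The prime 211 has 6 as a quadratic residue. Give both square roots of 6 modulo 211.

46, 165

Since 211 ≡ 3 (mod 4), a square root of 6 is 6^((211+1)/4) = 6^53 mod 211.
Repeated squaring: 6^2≡36, 6^4≡30, 6^8≡56, 6^16≡182, 6^32≡208 (mod 211).
6^53 = 6^(32+16+4+1) ≡ 46 (mod 211).
Check: 46² = 2116 ≡ 6 (mod 211). The two roots are 46 and 165.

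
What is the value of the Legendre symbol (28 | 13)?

First reduce: 28 ≡ 2 (mod 13).
Pull out 2: since 13 ≡ 5 (mod 8), (2/13) = -1.
Reached (1/13) = 1. Collecting the sign flips along the way, the symbol is -1.

-1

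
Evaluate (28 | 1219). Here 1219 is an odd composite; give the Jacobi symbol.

-1

Pull out 2^2: since 1219 ≡ 3 (mod 8), (2/1219) = -1, so (2/1219)^2 = +1.
Reciprocity: 7 ≡ 3 and 1219 ≡ 3 (mod 4), so (7/1219) = −(1219/7).
Reduce top mod 7: now compute (1/7).
Reached (1/7) = 1. Collecting the sign flips along the way, the symbol is -1.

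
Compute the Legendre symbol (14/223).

Pull out 2: since 223 ≡ 7 (mod 8), (2/223) = +1.
Reciprocity: 7 ≡ 3 and 223 ≡ 3 (mod 4), so (7/223) = −(223/7).
Reduce top mod 7: now compute (6/7).
Pull out 2: since 7 ≡ 7 (mod 8), (2/7) = +1.
Reciprocity: 3 ≡ 3 and 7 ≡ 3 (mod 4), so (3/7) = −(7/3).
Reduce top mod 3: now compute (1/3).
Reached (1/3) = 1. Collecting the sign flips along the way, the symbol is +1.

1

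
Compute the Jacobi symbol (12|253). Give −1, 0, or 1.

1

Pull out 2^2: since 253 ≡ 5 (mod 8), (2/253) = -1, so (2/253)^2 = +1.
Reciprocity: 3 ≡ 3 and 253 ≡ 1 (mod 4), so (3/253) = +(253/3).
Reduce top mod 3: now compute (1/3).
Reached (1/3) = 1. Collecting the sign flips along the way, the symbol is +1.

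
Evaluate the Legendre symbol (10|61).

-1

Euler's criterion: (10/61) ≡ 10^30 (mod 61).
10^2 ≡ 39 (mod 61)
10^4 ≡ 57 (mod 61)
10^8 ≡ 16 (mod 61)
10^16 ≡ 12 (mod 61)
10^30 = 10^(16+8+4+2) ≡ 60 (mod 61).
Result is 60 ≡ −1, so (10/61) = −1.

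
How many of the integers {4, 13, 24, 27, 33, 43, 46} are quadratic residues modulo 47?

3

(4/47) = +1 → QR.
(13/47) = -1 → non-residue.
(24/47) = +1 → QR.
(27/47) = +1 → QR.
(33/47) = -1 → non-residue.
(43/47) = -1 → non-residue.
(46/47) = -1 → non-residue.
Total quadratic residues among the 7: 3.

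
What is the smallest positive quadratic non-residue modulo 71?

7

(2/71) = +1, so 2 is a residue.
(3/71) = +1, so 3 is a residue.
(4/71) = +1, so 4 is a residue.
(5/71) = +1, so 5 is a residue.
(6/71) = +1, so 6 is a residue.
(7/71) = −1, so 7 is the smallest positive non-residue mod 71.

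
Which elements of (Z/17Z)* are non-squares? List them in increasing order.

3 5 6 7 10 11 12 14

Square k = 1,…,8 (k and 17−k give the same square):
1²=1, 2²=4, 3²=9, 4²=16, 5²≡8, 6²≡2, 7²≡15, 8²≡13 (mod 17).
The residues are {1, 2, 4, 8, 9, 13, 15, 16}; the non-residues are the remaining 8 nonzero classes.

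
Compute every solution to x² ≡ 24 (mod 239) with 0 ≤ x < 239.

44, 195

Since 239 ≡ 3 (mod 4), a square root of 24 is 24^((239+1)/4) = 24^60 mod 239.
Repeated squaring: 24^2≡98, 24^4≡44, 24^8≡24, 24^16≡98, 24^32≡44 (mod 239).
24^60 = 24^(32+16+8+4) ≡ 44 (mod 239).
Check: 44² = 1936 ≡ 24 (mod 239). The two roots are 44 and 195.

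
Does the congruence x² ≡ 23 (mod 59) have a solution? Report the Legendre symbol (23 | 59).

-1

Reciprocity: 23 ≡ 3 and 59 ≡ 3 (mod 4), so (23/59) = −(59/23).
Reduce top mod 23: now compute (13/23).
Reciprocity: 13 ≡ 1 and 23 ≡ 3 (mod 4), so (13/23) = +(23/13).
Reduce top mod 13: now compute (10/13).
Pull out 2: since 13 ≡ 5 (mod 8), (2/13) = -1.
Reciprocity: 5 ≡ 1 and 13 ≡ 1 (mod 4), so (5/13) = +(13/5).
Reduce top mod 5: now compute (3/5).
Reciprocity: 3 ≡ 3 and 5 ≡ 1 (mod 4), so (3/5) = +(5/3).
Reduce top mod 3: now compute (2/3).
Pull out 2: since 3 ≡ 3 (mod 8), (2/3) = -1.
Reached (1/3) = 1. Collecting the sign flips along the way, the symbol is -1.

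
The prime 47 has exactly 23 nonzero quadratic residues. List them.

Square k = 1,…,23 (k and 47−k give the same square):
1²=1, 2²=4, 3²=9, 4²=16, 5²=25, 6²=36, 7²≡2, 8²≡17, 9²≡34, 10²≡6, 11²≡27, 12²≡3, 13²≡28, 14²≡8, 15²≡37, 16²≡21, 17²≡7, 18²≡42, 19²≡32, 20²≡24, 21²≡18, 22²≡14, 23²≡12 (mod 47).
So the quadratic residues mod 47 are {1, 2, 3, 4, 6, 7, 8, 9, 12, 14, 16, 17, 18, 21, 24, 25, 27, 28, 32, 34, 36, 37, 42}.

1 2 3 4 6 7 8 9 12 14 16 17 18 21 24 25 27 28 32 34 36 37 42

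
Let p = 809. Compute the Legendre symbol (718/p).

1

Pull out 2: since 809 ≡ 1 (mod 8), (2/809) = +1.
Reciprocity: 359 ≡ 3 and 809 ≡ 1 (mod 4), so (359/809) = +(809/359).
Reduce top mod 359: now compute (91/359).
Reciprocity: 91 ≡ 3 and 359 ≡ 3 (mod 4), so (91/359) = −(359/91).
Reduce top mod 91: now compute (86/91).
Pull out 2: since 91 ≡ 3 (mod 8), (2/91) = -1.
Reciprocity: 43 ≡ 3 and 91 ≡ 3 (mod 4), so (43/91) = −(91/43).
Reduce top mod 43: now compute (5/43).
Reciprocity: 5 ≡ 1 and 43 ≡ 3 (mod 4), so (5/43) = +(43/5).
Reduce top mod 5: now compute (3/5).
Reciprocity: 3 ≡ 3 and 5 ≡ 1 (mod 4), so (3/5) = +(5/3).
Reduce top mod 3: now compute (2/3).
Pull out 2: since 3 ≡ 3 (mod 8), (2/3) = -1.
Reached (1/3) = 1. Collecting the sign flips along the way, the symbol is +1.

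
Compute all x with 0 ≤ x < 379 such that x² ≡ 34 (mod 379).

105, 274

Since 379 ≡ 3 (mod 4), a square root of 34 is 34^((379+1)/4) = 34^95 mod 379.
Repeated squaring: 34^2≡19, 34^4≡361, 34^8≡324, 34^16≡372, 34^32≡49, 34^64≡127 (mod 379).
34^95 = 34^(64+16+8+4+2+1) ≡ 105 (mod 379).
Check: 105² = 11025 ≡ 34 (mod 379). The two roots are 105 and 274.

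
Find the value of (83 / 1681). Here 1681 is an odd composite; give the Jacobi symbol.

1

Reciprocity: 83 ≡ 3 and 1681 ≡ 1 (mod 4), so (83/1681) = +(1681/83).
Reduce top mod 83: now compute (21/83).
Reciprocity: 21 ≡ 1 and 83 ≡ 3 (mod 4), so (21/83) = +(83/21).
Reduce top mod 21: now compute (20/21).
Pull out 2^2: since 21 ≡ 5 (mod 8), (2/21) = -1, so (2/21)^2 = +1.
Reciprocity: 5 ≡ 1 and 21 ≡ 1 (mod 4), so (5/21) = +(21/5).
Reduce top mod 5: now compute (1/5).
Reached (1/5) = 1. Collecting the sign flips along the way, the symbol is +1.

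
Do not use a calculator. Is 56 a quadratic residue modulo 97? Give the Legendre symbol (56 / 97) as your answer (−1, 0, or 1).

Pull out 2^3: since 97 ≡ 1 (mod 8), (2/97) = +1, so (2/97)^3 = +1.
Reciprocity: 7 ≡ 3 and 97 ≡ 1 (mod 4), so (7/97) = +(97/7).
Reduce top mod 7: now compute (6/7).
Pull out 2: since 7 ≡ 7 (mod 8), (2/7) = +1.
Reciprocity: 3 ≡ 3 and 7 ≡ 3 (mod 4), so (3/7) = −(7/3).
Reduce top mod 3: now compute (1/3).
Reached (1/3) = 1. Collecting the sign flips along the way, the symbol is -1.

-1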